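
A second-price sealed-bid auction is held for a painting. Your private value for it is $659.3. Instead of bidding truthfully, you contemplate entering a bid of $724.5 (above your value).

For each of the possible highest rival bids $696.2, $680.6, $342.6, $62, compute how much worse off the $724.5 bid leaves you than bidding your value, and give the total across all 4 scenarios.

$58.2

The deviation costs you only when the competing bid falls strictly between $659.3 and $724.5; elsewhere both bids give the same outcome.
$696.2: truthful payoff $0, deviation payoff −$36.9 → loss $36.9.
$680.6: truthful payoff $0, deviation payoff −$21.3 → loss $21.3.
$342.6: outcomes coincide → loss $0.
$62: outcomes coincide → loss $0.
Total loss = $36.9 + $21.3 = $58.2.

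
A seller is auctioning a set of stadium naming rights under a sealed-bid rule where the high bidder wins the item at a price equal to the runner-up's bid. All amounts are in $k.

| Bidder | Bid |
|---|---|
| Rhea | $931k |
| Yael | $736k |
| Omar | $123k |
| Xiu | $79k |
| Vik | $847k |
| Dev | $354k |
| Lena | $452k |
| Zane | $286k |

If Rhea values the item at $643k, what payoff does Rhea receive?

Highest bid: Rhea at $931k, so Rhea wins.
Second-highest bid: Vik at $847k — that is the price the winner pays.
Rhea's payoff = value − price = $643k − $847k = −$204k.

−$204k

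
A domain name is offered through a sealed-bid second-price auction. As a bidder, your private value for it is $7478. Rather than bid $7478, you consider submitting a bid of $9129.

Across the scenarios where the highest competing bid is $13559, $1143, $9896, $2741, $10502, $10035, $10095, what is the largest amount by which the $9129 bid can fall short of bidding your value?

$0

$13559: same outcome either way → loss $0.
$1143: same outcome either way → loss $0.
$9896: same outcome either way → loss $0.
$2741: same outcome either way → loss $0.
$10502: same outcome either way → loss $0.
$10035: same outcome either way → loss $0.
$10095: same outcome either way → loss $0.
Maximum loss: $0.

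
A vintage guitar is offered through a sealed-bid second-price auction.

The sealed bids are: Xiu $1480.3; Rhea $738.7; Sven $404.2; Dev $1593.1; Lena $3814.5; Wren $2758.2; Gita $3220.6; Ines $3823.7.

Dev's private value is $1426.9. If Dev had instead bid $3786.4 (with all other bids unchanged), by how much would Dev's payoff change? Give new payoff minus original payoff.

The highest bid among the other bidders is $3823.7; Dev's bid doesn't change that.
Original bid $1593.1: Dev is not highest (top rival bid is $3823.7); payoff $0.
Alternative bid $3786.4: Dev is not highest (top rival bid is $3823.7); payoff $0.
Change in payoff = $0 − ($0) = $0.

$0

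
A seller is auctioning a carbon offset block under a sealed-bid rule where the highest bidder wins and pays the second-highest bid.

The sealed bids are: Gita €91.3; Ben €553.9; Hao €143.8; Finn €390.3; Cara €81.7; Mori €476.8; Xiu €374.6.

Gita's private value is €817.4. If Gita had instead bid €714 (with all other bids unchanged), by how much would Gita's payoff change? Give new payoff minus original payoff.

The highest bid among the other bidders is €553.9; Gita's bid doesn't change that.
Original bid €91.3: Gita is not highest (top rival bid is €553.9); payoff €0.
Alternative bid €714: Gita is highest, pays the top rival bid €553.9; payoff €817.4 − €553.9 = €263.5.
Change in payoff = €263.5 − (€0) = €263.5.

€263.5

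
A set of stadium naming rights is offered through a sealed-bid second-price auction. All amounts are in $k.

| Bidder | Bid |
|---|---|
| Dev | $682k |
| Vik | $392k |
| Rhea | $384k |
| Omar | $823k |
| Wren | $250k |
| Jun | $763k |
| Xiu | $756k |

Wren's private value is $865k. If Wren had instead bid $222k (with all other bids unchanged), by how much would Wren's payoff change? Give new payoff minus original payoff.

The highest bid among the other bidders is $823k; Wren's bid doesn't change that.
Original bid $250k: Wren is not highest (top rival bid is $823k); payoff $0k.
Alternative bid $222k: Wren is not highest (top rival bid is $823k); payoff $0k.
Change in payoff = $0k − ($0k) = $0k.

$0k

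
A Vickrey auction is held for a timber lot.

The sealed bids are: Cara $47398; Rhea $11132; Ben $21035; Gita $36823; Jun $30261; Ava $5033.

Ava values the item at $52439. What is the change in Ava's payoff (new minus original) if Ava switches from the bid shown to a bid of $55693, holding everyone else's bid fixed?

$5041

The highest bid among the other bidders is $47398; Ava's bid doesn't change that.
Original bid $5033: Ava is not highest (top rival bid is $47398); payoff $0.
Alternative bid $55693: Ava is highest, pays the top rival bid $47398; payoff $52439 − $47398 = $5041.
Change in payoff = $5041 − ($0) = $5041.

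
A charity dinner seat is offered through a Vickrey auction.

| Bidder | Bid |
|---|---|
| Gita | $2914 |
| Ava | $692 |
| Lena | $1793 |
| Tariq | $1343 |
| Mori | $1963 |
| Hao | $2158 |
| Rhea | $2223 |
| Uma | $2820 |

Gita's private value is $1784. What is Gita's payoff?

−$1036

Highest bid: Gita at $2914, so Gita wins.
Second-highest bid: Uma at $2820 — that is the price the winner pays.
Gita's payoff = value − price = $1784 − $2820 = −$1036.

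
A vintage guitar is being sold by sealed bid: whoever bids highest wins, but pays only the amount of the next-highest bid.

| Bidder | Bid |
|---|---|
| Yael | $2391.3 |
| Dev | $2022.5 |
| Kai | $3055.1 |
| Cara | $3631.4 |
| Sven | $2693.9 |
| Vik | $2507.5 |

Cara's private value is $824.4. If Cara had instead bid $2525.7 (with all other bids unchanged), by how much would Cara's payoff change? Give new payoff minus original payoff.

The highest bid among the other bidders is $3055.1; Cara's bid doesn't change that.
Original bid $3631.4: Cara is highest, pays the top rival bid $3055.1; payoff $824.4 − $3055.1 = −$2230.7.
Alternative bid $2525.7: Cara is not highest (top rival bid is $3055.1); payoff $0.
Change in payoff = $0 − (−$2230.7) = $2230.7.

$2230.7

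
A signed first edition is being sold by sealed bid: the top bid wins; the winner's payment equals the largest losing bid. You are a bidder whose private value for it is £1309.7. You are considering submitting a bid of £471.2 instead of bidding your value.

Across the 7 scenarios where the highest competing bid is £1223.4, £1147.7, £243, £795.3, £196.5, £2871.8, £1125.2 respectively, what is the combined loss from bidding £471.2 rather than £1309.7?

The deviation costs you only when the competing bid falls strictly between £471.2 and £1309.7; elsewhere both bids give the same outcome.
£1223.4: truthful payoff £86.3, deviation payoff £0 → loss £86.3.
£1147.7: truthful payoff £162, deviation payoff £0 → loss £162.
£243: outcomes coincide → loss £0.
£795.3: truthful payoff £514.4, deviation payoff £0 → loss £514.4.
£196.5: outcomes coincide → loss £0.
£2871.8: outcomes coincide → loss £0.
£1125.2: truthful payoff £184.5, deviation payoff £0 → loss £184.5.
Total loss = £86.3 + £162 + £514.4 + £184.5 = £947.2.

£947.2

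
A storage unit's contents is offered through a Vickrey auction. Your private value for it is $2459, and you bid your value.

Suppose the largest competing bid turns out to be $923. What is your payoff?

Your bid $2459 exceeds the highest competing bid $923, so you win.
In a second-price auction the winner pays the second-highest bid, $923.
Payoff = value − price = $2459 − $923 = $1536.

$1536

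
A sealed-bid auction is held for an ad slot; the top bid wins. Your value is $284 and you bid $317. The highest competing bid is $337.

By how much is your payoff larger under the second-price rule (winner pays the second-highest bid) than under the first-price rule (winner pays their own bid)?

$0

Your bid $317 is below $337, so you lose under either rule.
Payoff is $0 in both cases; difference = $0.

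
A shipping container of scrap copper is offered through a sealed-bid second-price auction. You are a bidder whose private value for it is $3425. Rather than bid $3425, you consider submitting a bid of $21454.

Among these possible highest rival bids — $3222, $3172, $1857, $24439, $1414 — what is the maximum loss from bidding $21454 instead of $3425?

$0

$3222: same outcome either way → loss $0.
$3172: same outcome either way → loss $0.
$1857: same outcome either way → loss $0.
$24439: same outcome either way → loss $0.
$1414: same outcome either way → loss $0.
Maximum loss: $0.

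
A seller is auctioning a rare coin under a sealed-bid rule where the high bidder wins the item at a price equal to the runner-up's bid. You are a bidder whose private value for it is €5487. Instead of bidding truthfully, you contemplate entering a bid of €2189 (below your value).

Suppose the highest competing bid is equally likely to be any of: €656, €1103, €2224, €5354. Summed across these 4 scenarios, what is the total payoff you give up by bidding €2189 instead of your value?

€3396

The deviation costs you only when the competing bid falls strictly between €2189 and €5487; elsewhere both bids give the same outcome.
€656: outcomes coincide → loss €0.
€1103: outcomes coincide → loss €0.
€2224: truthful payoff €3263, deviation payoff €0 → loss €3263.
€5354: truthful payoff €133, deviation payoff €0 → loss €133.
Total loss = €3263 + €133 = €3396.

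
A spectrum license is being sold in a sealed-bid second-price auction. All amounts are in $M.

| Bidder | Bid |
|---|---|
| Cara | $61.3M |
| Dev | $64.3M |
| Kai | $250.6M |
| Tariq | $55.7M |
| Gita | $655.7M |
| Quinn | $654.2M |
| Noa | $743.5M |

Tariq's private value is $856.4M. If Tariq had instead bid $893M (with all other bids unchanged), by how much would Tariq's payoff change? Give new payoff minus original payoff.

$112.9M

The highest bid among the other bidders is $743.5M; Tariq's bid doesn't change that.
Original bid $55.7M: Tariq is not highest (top rival bid is $743.5M); payoff $0M.
Alternative bid $893M: Tariq is highest, pays the top rival bid $743.5M; payoff $856.4M − $743.5M = $112.9M.
Change in payoff = $112.9M − ($0M) = $112.9M.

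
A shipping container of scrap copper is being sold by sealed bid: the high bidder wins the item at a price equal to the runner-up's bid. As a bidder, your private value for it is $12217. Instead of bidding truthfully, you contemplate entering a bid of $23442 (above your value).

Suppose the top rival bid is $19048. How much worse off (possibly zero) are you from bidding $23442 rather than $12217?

Bidding your value $12217: you lose (since $12217 < $19048). Payoff $0.
Bidding $23442: you win and pay $19048. Payoff $12217 − $19048 = −$6831.
The competing bid $19048 lies between your value and your inflated bid, so overbidding wins an item priced above your value.
Loss from deviating = $0 − (−$6831) = $6831.

$6831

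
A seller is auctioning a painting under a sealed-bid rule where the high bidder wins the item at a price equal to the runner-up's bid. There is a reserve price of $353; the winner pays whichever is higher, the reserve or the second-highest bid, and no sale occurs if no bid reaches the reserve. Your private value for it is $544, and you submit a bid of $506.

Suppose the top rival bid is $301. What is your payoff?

$191

Your bid $506 is the highest and exceeds the reserve.
Price = max(second-highest bid, reserve) = max($301, $353) = $353.
Payoff = $544 − $353 = $191.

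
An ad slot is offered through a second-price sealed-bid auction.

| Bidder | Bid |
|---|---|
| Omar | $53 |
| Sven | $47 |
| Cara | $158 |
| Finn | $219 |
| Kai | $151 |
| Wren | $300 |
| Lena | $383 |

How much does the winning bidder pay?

Highest bid: Lena at $383, so Lena wins.
Second-highest bid: Wren at $300 — that is the price the winner pays.

$300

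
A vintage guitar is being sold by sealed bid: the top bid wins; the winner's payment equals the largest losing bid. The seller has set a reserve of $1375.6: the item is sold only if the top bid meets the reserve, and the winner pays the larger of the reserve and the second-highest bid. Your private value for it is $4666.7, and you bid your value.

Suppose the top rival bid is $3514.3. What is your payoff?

$1152.4

Your bid $4666.7 is the highest and exceeds the reserve.
Price = max(second-highest bid, reserve) = max($3514.3, $1375.6) = $3514.3.
Payoff = $4666.7 − $3514.3 = $1152.4.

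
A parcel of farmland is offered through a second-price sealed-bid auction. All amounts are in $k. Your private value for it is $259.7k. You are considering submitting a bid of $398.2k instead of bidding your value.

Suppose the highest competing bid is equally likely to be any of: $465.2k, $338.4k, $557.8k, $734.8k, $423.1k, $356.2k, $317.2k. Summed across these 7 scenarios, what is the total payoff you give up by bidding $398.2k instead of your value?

$232.7k

The deviation costs you only when the competing bid falls strictly between $259.7k and $398.2k; elsewhere both bids give the same outcome.
$465.2k: outcomes coincide → loss $0k.
$338.4k: truthful payoff $0k, deviation payoff −$78.7k → loss $78.7k.
$557.8k: outcomes coincide → loss $0k.
$734.8k: outcomes coincide → loss $0k.
$423.1k: outcomes coincide → loss $0k.
$356.2k: truthful payoff $0k, deviation payoff −$96.5k → loss $96.5k.
$317.2k: truthful payoff $0k, deviation payoff −$57.5k → loss $57.5k.
Total loss = $78.7k + $96.5k + $57.5k = $232.7k.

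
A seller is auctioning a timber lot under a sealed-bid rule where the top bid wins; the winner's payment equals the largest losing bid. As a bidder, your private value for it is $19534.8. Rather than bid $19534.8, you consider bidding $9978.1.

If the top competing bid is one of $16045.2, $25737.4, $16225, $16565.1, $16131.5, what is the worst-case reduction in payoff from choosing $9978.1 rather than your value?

$3489.6

$16045.2: truthful gives $3489.6, deviation gives $0 → loss $3489.6.
$25737.4: same outcome either way → loss $0.
$16225: truthful gives $3309.8, deviation gives $0 → loss $3309.8.
$16565.1: truthful gives $2969.7, deviation gives $0 → loss $2969.7.
$16131.5: truthful gives $3403.3, deviation gives $0 → loss $3403.3.
Maximum loss: $3489.6.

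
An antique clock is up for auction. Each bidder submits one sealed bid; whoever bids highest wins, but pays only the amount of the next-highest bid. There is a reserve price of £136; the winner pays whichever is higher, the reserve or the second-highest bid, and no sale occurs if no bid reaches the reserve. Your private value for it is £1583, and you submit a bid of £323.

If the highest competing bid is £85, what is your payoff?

Your bid £323 is the highest and exceeds the reserve.
Price = max(second-highest bid, reserve) = max(£85, £136) = £136.
Payoff = £1583 − £136 = £1447.

£1447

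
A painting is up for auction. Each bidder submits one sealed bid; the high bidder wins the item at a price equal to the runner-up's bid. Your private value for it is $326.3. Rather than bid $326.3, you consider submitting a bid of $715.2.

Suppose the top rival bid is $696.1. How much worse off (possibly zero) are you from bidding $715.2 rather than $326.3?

$369.8

Bidding your value $326.3: you lose (since $326.3 < $696.1). Payoff $0.
Bidding $715.2: you win and pay $696.1. Payoff $326.3 − $696.1 = −$369.8.
The competing bid $696.1 lies between your value and your inflated bid, so overbidding wins an item priced above your value.
Loss from deviating = $0 − (−$369.8) = $369.8.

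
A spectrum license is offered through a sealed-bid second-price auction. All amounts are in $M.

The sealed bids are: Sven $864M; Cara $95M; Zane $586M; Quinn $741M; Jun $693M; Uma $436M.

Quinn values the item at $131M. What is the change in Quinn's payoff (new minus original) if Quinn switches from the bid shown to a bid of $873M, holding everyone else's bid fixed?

−$733M

The highest bid among the other bidders is $864M; Quinn's bid doesn't change that.
Original bid $741M: Quinn is not highest (top rival bid is $864M); payoff $0M.
Alternative bid $873M: Quinn is highest, pays the top rival bid $864M; payoff $131M − $864M = −$733M.
Change in payoff = −$733M − ($0M) = −$733M.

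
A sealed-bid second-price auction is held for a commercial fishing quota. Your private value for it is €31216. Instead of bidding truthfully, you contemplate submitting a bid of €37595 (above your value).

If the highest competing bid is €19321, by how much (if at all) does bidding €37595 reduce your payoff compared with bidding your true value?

€0

Bidding your value €31216: you win (since €31216 > €19321) and pay €19321. Payoff €11895.
Bidding €37595: you win and pay €19321. Payoff €31216 − €19321 = €11895.
Difference = €11895 − €11895 = €0; both bids lead to the same outcome because the competing bid is below both your value and your alternative bid.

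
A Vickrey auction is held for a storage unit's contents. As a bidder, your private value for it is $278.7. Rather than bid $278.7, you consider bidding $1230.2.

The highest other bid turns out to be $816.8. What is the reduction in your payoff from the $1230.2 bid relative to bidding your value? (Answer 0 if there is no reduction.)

$538.1

Bidding your value $278.7: you lose (since $278.7 < $816.8). Payoff $0.
Bidding $1230.2: you win and pay $816.8. Payoff $278.7 − $816.8 = −$538.1.
The competing bid $816.8 lies between your value and your inflated bid, so overbidding wins an item priced above your value.
Loss from deviating = $0 − (−$538.1) = $538.1.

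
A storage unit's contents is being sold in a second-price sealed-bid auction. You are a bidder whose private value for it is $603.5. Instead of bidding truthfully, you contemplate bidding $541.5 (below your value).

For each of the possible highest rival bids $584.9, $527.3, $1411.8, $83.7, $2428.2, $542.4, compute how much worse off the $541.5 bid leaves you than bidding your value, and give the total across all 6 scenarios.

$79.7

The deviation costs you only when the competing bid falls strictly between $541.5 and $603.5; elsewhere both bids give the same outcome.
$584.9: truthful payoff $18.6, deviation payoff $0 → loss $18.6.
$527.3: outcomes coincide → loss $0.
$1411.8: outcomes coincide → loss $0.
$83.7: outcomes coincide → loss $0.
$2428.2: outcomes coincide → loss $0.
$542.4: truthful payoff $61.1, deviation payoff $0 → loss $61.1.
Total loss = $18.6 + $61.1 = $79.7.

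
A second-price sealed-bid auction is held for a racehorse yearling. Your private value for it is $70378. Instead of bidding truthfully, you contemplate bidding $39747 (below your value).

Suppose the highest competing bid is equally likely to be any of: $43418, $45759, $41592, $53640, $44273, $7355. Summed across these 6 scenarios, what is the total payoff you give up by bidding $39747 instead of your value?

$123208

The deviation costs you only when the competing bid falls strictly between $39747 and $70378; elsewhere both bids give the same outcome.
$43418: truthful payoff $26960, deviation payoff $0 → loss $26960.
$45759: truthful payoff $24619, deviation payoff $0 → loss $24619.
$41592: truthful payoff $28786, deviation payoff $0 → loss $28786.
$53640: truthful payoff $16738, deviation payoff $0 → loss $16738.
$44273: truthful payoff $26105, deviation payoff $0 → loss $26105.
$7355: outcomes coincide → loss $0.
Total loss = $26960 + $24619 + $28786 + $16738 + $26105 = $123208.
Truthful bidding weakly dominates here: raising your bid can only win items priced above your value, and lowering it can only forfeit items priced below.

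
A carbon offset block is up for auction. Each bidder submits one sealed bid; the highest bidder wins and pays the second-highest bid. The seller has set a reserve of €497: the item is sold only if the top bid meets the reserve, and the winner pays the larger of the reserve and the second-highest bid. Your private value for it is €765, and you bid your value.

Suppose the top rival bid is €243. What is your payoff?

€268

Your bid €765 is the highest and exceeds the reserve.
Price = max(second-highest bid, reserve) = max(€243, €497) = €497.
Payoff = €765 − €497 = €268.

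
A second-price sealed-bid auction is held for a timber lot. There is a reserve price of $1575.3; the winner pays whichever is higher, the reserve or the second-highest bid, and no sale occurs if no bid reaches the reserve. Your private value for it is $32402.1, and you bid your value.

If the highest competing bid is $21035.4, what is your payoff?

Your bid $32402.1 is the highest and exceeds the reserve.
Price = max(second-highest bid, reserve) = max($21035.4, $1575.3) = $21035.4.
Payoff = $32402.1 − $21035.4 = $11366.7.

$11366.7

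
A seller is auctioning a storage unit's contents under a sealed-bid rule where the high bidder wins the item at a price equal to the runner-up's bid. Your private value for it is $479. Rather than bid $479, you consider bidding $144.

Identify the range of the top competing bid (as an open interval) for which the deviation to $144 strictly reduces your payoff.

If the competing bid is below $144, both bids win at the same price — no difference.
If it is above $479, both bids lose — no difference.
If it lies strictly between $144 and $479, bidding your value wins at a price below your value (positive payoff) while bidding $144 loses (payoff 0).
So the deviation strictly hurts on the open interval ($144, $479).
Truthful bidding weakly dominates here: raising your bid can only win items priced above your value, and lowering it can only forfeit items priced below.

($144, $479)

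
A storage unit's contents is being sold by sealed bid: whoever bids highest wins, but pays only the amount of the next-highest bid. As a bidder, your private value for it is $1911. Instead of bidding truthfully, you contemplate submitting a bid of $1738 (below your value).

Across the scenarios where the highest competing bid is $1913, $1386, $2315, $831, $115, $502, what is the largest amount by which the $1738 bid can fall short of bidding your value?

$1913: same outcome either way → loss $0.
$1386: same outcome either way → loss $0.
$2315: same outcome either way → loss $0.
$831: same outcome either way → loss $0.
$115: same outcome either way → loss $0.
$502: same outcome either way → loss $0.
Maximum loss: $0.

$0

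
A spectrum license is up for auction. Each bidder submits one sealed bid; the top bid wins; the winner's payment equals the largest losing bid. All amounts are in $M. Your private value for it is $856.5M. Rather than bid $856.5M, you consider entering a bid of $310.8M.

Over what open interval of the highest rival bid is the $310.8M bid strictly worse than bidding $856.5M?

If the competing bid is below $310.8M, both bids win at the same price — no difference.
If it is above $856.5M, both bids lose — no difference.
If it lies strictly between $310.8M and $856.5M, bidding your value wins at a price below your value (positive payoff) while bidding $310.8M loses (payoff 0).
So the deviation strictly hurts on the open interval ($310.8M, $856.5M).
Because the price is fixed by the runner-up's bid, deviating from your value can only change a good outcome into a bad one — never the reverse.

($310.8M, $856.5M)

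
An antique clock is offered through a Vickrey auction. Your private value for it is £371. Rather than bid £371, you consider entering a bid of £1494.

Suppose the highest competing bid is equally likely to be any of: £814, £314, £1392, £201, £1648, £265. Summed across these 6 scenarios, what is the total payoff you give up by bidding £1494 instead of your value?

£1464

The deviation costs you only when the competing bid falls strictly between £371 and £1494; elsewhere both bids give the same outcome.
£814: truthful payoff £0, deviation payoff −£443 → loss £443.
£314: outcomes coincide → loss £0.
£1392: truthful payoff £0, deviation payoff −£1021 → loss £1021.
£201: outcomes coincide → loss £0.
£1648: outcomes coincide → loss £0.
£265: outcomes coincide → loss £0.
Total loss = £443 + £1021 = £1464.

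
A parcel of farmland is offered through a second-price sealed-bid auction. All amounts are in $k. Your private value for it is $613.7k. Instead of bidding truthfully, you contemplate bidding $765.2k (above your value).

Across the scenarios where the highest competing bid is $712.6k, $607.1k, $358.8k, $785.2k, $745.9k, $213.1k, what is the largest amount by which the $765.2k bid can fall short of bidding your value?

$132.2k

$712.6k: truthful gives $0k, deviation gives −$98.9k → loss $98.9k.
$607.1k: same outcome either way → loss $0k.
$358.8k: same outcome either way → loss $0k.
$785.2k: same outcome either way → loss $0k.
$745.9k: truthful gives $0k, deviation gives −$132.2k → loss $132.2k.
$213.1k: same outcome either way → loss $0k.
Maximum loss: $132.2k.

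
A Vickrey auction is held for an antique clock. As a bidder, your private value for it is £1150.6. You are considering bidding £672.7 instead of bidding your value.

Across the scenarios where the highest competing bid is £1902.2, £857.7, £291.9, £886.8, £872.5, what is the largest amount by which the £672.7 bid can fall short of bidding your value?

£1902.2: same outcome either way → loss £0.
£857.7: truthful gives £292.9, deviation gives £0 → loss £292.9.
£291.9: same outcome either way → loss £0.
£886.8: truthful gives £263.8, deviation gives £0 → loss £263.8.
£872.5: truthful gives £278.1, deviation gives £0 → loss £278.1.
Maximum loss: £292.9.

£292.9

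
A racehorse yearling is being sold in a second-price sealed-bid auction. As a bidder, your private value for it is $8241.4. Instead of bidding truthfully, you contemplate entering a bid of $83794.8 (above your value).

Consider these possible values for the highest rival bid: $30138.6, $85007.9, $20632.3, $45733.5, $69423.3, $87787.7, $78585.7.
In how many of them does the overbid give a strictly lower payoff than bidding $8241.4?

5

The deviation hurts exactly when the highest competing bid lies strictly between $8241.4 and $83794.8 — overbidding then wins at a price above your value.
$30138.6: inside the interval → strictly worse (loss $21897.2).
$85007.9: above both → same outcome either way.
$20632.3: inside the interval → strictly worse (loss $12390.9).
$45733.5: inside the interval → strictly worse (loss $37492.1).
$69423.3: inside the interval → strictly worse (loss $61181.9).
$87787.7: above both → same outcome either way.
$78585.7: inside the interval → strictly worse (loss $70344.3).
Count: 5.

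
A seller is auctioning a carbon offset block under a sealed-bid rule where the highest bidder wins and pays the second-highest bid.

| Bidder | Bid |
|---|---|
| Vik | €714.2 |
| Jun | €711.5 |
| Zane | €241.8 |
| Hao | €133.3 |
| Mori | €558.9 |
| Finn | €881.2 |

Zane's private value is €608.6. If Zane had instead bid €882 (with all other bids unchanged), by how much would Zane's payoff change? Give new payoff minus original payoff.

The highest bid among the other bidders is €881.2; Zane's bid doesn't change that.
Original bid €241.8: Zane is not highest (top rival bid is €881.2); payoff €0.
Alternative bid €882: Zane is highest, pays the top rival bid €881.2; payoff €608.6 − €881.2 = −€272.6.
Change in payoff = −€272.6 − (€0) = −€272.6.

−€272.6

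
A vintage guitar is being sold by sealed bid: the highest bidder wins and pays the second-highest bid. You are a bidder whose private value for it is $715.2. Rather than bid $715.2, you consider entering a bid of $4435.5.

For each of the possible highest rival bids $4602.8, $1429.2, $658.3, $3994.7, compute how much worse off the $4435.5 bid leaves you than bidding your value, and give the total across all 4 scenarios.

The deviation costs you only when the competing bid falls strictly between $715.2 and $4435.5; elsewhere both bids give the same outcome.
$4602.8: outcomes coincide → loss $0.
$1429.2: truthful payoff $0, deviation payoff −$714 → loss $714.
$658.3: outcomes coincide → loss $0.
$3994.7: truthful payoff $0, deviation payoff −$3279.5 → loss $3279.5.
Total loss = $714 + $3279.5 = $3993.5.

$3993.5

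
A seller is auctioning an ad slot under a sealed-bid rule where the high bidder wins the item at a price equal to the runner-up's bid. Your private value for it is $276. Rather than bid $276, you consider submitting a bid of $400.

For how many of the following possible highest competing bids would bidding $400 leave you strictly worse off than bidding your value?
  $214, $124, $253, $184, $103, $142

0

The deviation hurts exactly when the highest competing bid lies strictly between $276 and $400 — overbidding then wins at a price above your value.
$214: below both → same outcome either way.
$124: below both → same outcome either way.
$253: below both → same outcome either way.
$184: below both → same outcome either way.
$103: below both → same outcome either way.
$142: below both → same outcome either way.
Count: 0.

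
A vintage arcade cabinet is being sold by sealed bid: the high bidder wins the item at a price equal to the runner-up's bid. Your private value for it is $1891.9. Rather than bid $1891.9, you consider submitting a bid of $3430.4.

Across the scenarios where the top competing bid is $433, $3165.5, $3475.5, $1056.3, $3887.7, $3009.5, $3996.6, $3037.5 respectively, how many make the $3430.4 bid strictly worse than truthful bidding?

3

The deviation hurts exactly when the highest competing bid lies strictly between $1891.9 and $3430.4 — overbidding then wins at a price above your value.
$433: below both → same outcome either way.
$3165.5: inside the interval → strictly worse (loss $1273.6).
$3475.5: above both → same outcome either way.
$1056.3: below both → same outcome either way.
$3887.7: above both → same outcome either way.
$3009.5: inside the interval → strictly worse (loss $1117.6).
$3996.6: above both → same outcome either way.
$3037.5: inside the interval → strictly worse (loss $1145.6).
Count: 3.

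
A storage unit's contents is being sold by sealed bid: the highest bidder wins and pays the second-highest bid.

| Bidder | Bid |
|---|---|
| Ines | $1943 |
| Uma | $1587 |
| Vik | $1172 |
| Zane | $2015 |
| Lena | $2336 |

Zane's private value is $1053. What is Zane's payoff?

Highest bid: Lena at $2336, so Lena wins.
Second-highest bid: Zane at $2015 — that is the price the winner pays.
Zane did not win, so Zane pays nothing and receives nothing: payoff $0.

$0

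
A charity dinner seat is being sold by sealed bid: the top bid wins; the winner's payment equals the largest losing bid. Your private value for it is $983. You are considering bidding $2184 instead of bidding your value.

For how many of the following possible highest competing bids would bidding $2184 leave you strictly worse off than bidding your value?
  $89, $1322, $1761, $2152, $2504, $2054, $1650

The deviation hurts exactly when the highest competing bid lies strictly between $983 and $2184 — overbidding then wins at a price above your value.
$89: below both → same outcome either way.
$1322: inside the interval → strictly worse (loss $339).
$1761: inside the interval → strictly worse (loss $778).
$2152: inside the interval → strictly worse (loss $1169).
$2504: above both → same outcome either way.
$2054: inside the interval → strictly worse (loss $1071).
$1650: inside the interval → strictly worse (loss $667).
Count: 5.

5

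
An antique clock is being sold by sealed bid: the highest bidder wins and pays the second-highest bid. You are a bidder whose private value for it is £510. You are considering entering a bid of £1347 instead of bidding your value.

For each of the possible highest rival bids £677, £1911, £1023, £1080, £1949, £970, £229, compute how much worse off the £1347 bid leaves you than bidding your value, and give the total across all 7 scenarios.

The deviation costs you only when the competing bid falls strictly between £510 and £1347; elsewhere both bids give the same outcome.
£677: truthful payoff £0, deviation payoff −£167 → loss £167.
£1911: outcomes coincide → loss £0.
£1023: truthful payoff £0, deviation payoff −£513 → loss £513.
£1080: truthful payoff £0, deviation payoff −£570 → loss £570.
£1949: outcomes coincide → loss £0.
£970: truthful payoff £0, deviation payoff −£460 → loss £460.
£229: outcomes coincide → loss £0.
Total loss = £167 + £513 + £570 + £460 = £1710.

£1710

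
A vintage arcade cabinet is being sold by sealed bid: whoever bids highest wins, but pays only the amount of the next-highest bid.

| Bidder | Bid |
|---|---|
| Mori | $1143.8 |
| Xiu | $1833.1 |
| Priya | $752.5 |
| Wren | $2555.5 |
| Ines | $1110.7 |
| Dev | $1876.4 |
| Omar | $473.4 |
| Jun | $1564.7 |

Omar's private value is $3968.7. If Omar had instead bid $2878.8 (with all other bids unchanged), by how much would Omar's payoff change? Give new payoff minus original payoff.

$1413.2

The highest bid among the other bidders is $2555.5; Omar's bid doesn't change that.
Original bid $473.4: Omar is not highest (top rival bid is $2555.5); payoff $0.
Alternative bid $2878.8: Omar is highest, pays the top rival bid $2555.5; payoff $3968.7 − $2555.5 = $1413.2.
Change in payoff = $1413.2 − ($0) = $1413.2.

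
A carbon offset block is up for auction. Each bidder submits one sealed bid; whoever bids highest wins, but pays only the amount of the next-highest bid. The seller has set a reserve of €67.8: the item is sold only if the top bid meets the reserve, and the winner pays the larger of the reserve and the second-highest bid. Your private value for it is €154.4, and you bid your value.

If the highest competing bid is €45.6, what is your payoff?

€86.6

Your bid €154.4 is the highest and exceeds the reserve.
Price = max(second-highest bid, reserve) = max(€45.6, €67.8) = €67.8.
Payoff = €154.4 − €67.8 = €86.6.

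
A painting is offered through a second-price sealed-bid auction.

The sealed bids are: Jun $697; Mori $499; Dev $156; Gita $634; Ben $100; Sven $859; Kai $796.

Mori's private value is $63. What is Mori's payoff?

Highest bid: Sven at $859, so Sven wins.
Second-highest bid: Kai at $796 — that is the price the winner pays.
Mori did not win, so Mori pays nothing and receives nothing: payoff $0.

$0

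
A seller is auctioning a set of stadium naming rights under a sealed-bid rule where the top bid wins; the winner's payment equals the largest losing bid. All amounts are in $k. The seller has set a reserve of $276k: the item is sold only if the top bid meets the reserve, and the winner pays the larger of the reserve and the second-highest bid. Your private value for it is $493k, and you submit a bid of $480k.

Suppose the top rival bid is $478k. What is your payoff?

$15k

Your bid $480k is the highest and exceeds the reserve.
Price = max(second-highest bid, reserve) = max($478k, $276k) = $478k.
Payoff = $493k − $478k = $15k.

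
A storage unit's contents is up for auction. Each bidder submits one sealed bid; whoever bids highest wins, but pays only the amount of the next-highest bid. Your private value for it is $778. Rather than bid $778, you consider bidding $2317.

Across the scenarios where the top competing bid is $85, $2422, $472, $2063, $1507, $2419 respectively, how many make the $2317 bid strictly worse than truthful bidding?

2

The deviation hurts exactly when the highest competing bid lies strictly between $778 and $2317 — overbidding then wins at a price above your value.
$85: below both → same outcome either way.
$2422: above both → same outcome either way.
$472: below both → same outcome either way.
$2063: inside the interval → strictly worse (loss $1285).
$1507: inside the interval → strictly worse (loss $729).
$2419: above both → same outcome either way.
Count: 2.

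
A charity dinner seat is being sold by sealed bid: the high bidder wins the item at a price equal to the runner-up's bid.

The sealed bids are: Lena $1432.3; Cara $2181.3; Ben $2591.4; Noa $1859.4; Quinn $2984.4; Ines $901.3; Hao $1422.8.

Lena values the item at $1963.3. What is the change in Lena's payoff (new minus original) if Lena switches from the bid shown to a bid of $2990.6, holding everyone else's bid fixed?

−$1021.1

The highest bid among the other bidders is $2984.4; Lena's bid doesn't change that.
Original bid $1432.3: Lena is not highest (top rival bid is $2984.4); payoff $0.
Alternative bid $2990.6: Lena is highest, pays the top rival bid $2984.4; payoff $1963.3 − $2984.4 = −$1021.1.
Change in payoff = −$1021.1 − ($0) = −$1021.1.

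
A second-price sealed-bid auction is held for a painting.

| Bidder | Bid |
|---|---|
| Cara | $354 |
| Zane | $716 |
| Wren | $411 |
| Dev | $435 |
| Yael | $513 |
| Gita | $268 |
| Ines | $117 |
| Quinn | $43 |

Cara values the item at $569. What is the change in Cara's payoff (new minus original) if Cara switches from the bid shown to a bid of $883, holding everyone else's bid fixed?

The highest bid among the other bidders is $716; Cara's bid doesn't change that.
Original bid $354: Cara is not highest (top rival bid is $716); payoff $0.
Alternative bid $883: Cara is highest, pays the top rival bid $716; payoff $569 − $716 = −$147.
Change in payoff = −$147 − ($0) = −$147.

−$147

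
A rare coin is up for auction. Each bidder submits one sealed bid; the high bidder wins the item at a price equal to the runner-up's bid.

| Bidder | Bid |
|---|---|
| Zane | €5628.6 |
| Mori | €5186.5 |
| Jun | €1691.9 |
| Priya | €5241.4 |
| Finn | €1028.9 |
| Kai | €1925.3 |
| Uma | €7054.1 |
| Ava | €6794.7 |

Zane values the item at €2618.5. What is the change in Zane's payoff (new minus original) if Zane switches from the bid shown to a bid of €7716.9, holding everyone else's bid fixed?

The highest bid among the other bidders is €7054.1; Zane's bid doesn't change that.
Original bid €5628.6: Zane is not highest (top rival bid is €7054.1); payoff €0.
Alternative bid €7716.9: Zane is highest, pays the top rival bid €7054.1; payoff €2618.5 − €7054.1 = −€4435.6.
Change in payoff = −€4435.6 − (€0) = −€4435.6.

−€4435.6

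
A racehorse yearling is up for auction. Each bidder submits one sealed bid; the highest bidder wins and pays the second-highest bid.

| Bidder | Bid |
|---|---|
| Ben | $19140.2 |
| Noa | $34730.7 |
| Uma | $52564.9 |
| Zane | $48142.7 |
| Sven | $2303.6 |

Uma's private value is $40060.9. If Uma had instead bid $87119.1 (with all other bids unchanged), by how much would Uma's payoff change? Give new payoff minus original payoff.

The highest bid among the other bidders is $48142.7; Uma's bid doesn't change that.
Original bid $52564.9: Uma is highest, pays the top rival bid $48142.7; payoff $40060.9 − $48142.7 = −$8081.8.
Alternative bid $87119.1: Uma is highest, pays the top rival bid $48142.7; payoff $40060.9 − $48142.7 = −$8081.8.
Change in payoff = −$8081.8 − (−$8081.8) = $0.

$0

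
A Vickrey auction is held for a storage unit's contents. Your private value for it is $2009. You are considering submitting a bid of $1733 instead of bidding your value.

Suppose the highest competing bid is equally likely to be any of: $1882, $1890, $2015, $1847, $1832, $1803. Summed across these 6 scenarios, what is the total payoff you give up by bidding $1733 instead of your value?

The deviation costs you only when the competing bid falls strictly between $1733 and $2009; elsewhere both bids give the same outcome.
$1882: truthful payoff $127, deviation payoff $0 → loss $127.
$1890: truthful payoff $119, deviation payoff $0 → loss $119.
$2015: outcomes coincide → loss $0.
$1847: truthful payoff $162, deviation payoff $0 → loss $162.
$1832: truthful payoff $177, deviation payoff $0 → loss $177.
$1803: truthful payoff $206, deviation payoff $0 → loss $206.
Total loss = $127 + $119 + $162 + $177 + $206 = $791.

$791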